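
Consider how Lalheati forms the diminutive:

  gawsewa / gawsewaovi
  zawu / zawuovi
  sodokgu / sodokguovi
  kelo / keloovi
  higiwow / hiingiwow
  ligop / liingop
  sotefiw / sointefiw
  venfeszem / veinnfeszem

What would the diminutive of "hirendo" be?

hirendoovi

kelo and higiwow both have last vowel 'o' yet inflect differently (keloovi, hiingiwow), so the last vowel is not what conditions the rule; whether the stem ends in a vowel or a consonant is.
"hirendo" ends in a vowel. The stems ending in a vowel (gawsewa → gawsewaovi, zawu → zawuovi, sodokgu → sodokguovi) add -ovi.
The other pattern: stems ending in a consonant insert -in- after the first vowel.
So hirendo → hirendoovi.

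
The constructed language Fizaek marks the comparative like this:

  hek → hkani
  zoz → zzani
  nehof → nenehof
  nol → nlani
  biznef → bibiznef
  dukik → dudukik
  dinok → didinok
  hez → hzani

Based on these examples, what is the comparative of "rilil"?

ririlil

dinok and hek both end in -k yet inflect differently (didinok, hkani), so the final letter is not what conditions the rule; the number of vowels is.
"rilil" has 2 vowels. The stems with 2 vowels (biznef → bibiznef, nehof → nenehof, dinok → didinok) repeat the first consonant+vowel as a prefix.
The other pattern: stems with 1 vowel delete the last vowel and add -ani.
So rilil → ririlil.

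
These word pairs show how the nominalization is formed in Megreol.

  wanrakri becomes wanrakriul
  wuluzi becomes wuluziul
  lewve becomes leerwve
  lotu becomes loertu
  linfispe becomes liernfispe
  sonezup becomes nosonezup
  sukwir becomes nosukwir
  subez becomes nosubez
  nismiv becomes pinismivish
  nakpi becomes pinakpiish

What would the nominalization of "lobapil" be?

loerbapil

wanrakri and nakpi both end in -i yet inflect differently (wanrakriul, pinakpiish), so the final letter is not what conditions the rule; the first letter is.
"lobapil" begins with l-. The stems beginning with l- (lewve → leerwve, lotu → loertu, linfispe → liernfispe) insert -er- after the first vowel.
The other patterns: stems beginning with w- add -ul; stems beginning with s- add the prefix no-; stems beginning with n- add pi- … -ish around the stem.
So lobapil → loerbapil.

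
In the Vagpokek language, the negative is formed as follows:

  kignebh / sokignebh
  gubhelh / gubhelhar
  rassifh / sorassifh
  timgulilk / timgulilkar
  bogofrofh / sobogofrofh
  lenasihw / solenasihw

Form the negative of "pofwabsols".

gubhelh and rassifh both end in -h yet inflect differently (gubhelhar, sorassifh), so the final letter is not what conditions the rule; the second-to-last letter is.
"pofwabsols" has second-to-last letter 'l'. The stems whose second-to-last letter is 'l' (timgulilk → timgulilkar, gubhelh → gubhelhar) add -ar.
So pofwabsols → pofwabsolsar.

pofwabsolsar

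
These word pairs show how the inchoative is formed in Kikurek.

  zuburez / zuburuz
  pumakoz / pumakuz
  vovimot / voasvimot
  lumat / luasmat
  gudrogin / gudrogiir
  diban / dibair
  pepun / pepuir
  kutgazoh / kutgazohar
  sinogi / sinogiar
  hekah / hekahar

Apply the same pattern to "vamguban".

vamgubair

pumakoz and vovimot both have last vowel 'o' yet inflect differently (pumakuz, voasvimot), so the last vowel is not what conditions the rule; the final letter is.
"vamguban" ends in -n. The stems ending in -n (gudrogin → gudrogiir, diban → dibair, pepun → pepuir) drop the final letter and add -ir.
So vamguban → vamgubair.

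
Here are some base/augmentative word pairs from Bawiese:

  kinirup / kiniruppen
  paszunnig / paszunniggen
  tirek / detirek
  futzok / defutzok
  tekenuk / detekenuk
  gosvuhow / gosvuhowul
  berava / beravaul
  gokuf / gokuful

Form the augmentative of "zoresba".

zoresbaul

kinirup and tekenuk both have last vowel 'u' yet inflect differently (kiniruppen, detekenuk), so the last vowel is not what conditions the rule; the final letter is.
"zoresba" ends in -a. The one such stem in the data (berava → beravaul) adds -ul, so the same rule applies.
The other patterns: stems ending in -g or -p double the final consonant and add -en; stems ending in -k add the prefix de-.
So zoresba → zoresbaul.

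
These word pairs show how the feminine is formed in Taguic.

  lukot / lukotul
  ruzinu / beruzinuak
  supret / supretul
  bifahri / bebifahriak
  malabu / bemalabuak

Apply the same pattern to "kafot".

"kafot" ends in a consonant. The stems ending in a consonant (lukot → lukotul, supret → supretul) add -ul.
So kafot → kafotul.

kafotul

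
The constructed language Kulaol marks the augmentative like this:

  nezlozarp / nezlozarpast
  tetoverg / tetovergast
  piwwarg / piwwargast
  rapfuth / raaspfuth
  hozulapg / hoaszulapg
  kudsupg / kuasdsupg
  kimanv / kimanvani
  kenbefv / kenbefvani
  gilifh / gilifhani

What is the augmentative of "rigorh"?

tetoverg and hozulapg both end in -g yet inflect differently (tetovergast, hoaszulapg), so the final letter is not what conditions the rule; the second-to-last letter is.
"rigorh" has second-to-last letter 'r'. The stems whose second-to-last letter is 'r' (nezlozarp → nezlozarpast, tetoverg → tetovergast, piwwarg → piwwargast) add -ast.
The other patterns: stems whose second-to-last letter is 'p' or 't' insert -as- after the first vowel; stems whose second-to-last letter is 'f' or 'n' add -ani.
So rigorh → rigorhast.

rigorhast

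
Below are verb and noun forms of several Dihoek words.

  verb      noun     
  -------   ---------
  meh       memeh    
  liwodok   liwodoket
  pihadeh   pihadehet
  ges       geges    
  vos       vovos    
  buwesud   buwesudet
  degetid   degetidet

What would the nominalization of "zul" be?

zuzul

meh and pihadeh both end in -h yet inflect differently (memeh, pihadehet), so the final letter is not what conditions the rule; the number of vowels is.
"zul" has 1 vowel. The stems with 1 vowel (meh → memeh, ges → geges, vos → vovos) repeat the first consonant+vowel as a prefix.
The other pattern: stems with 3 vowels add -et.
So zul → zuzul.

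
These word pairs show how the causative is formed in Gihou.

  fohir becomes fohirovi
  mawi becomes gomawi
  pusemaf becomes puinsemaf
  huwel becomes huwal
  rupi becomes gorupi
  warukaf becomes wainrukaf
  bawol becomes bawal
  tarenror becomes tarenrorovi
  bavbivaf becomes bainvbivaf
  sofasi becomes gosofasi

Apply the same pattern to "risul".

risal

rupi and fohir both have last vowel 'i' yet inflect differently (gorupi, fohirovi), so the last vowel is not what conditions the rule; the final letter is.
"risul" ends in -l. The stems ending in -l (huwel → huwal, bawol → bawal) change the last vowel to 'a'.
So risul → risal.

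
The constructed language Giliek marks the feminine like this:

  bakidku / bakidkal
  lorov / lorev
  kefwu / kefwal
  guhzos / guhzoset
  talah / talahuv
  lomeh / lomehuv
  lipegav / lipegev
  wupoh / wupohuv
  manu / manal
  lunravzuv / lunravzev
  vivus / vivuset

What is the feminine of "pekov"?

"pekov" ends in -v. The stems ending in -v (lunravzuv → lunravzev, lipegav → lipegev, lorov → lorev) change the last vowel to 'e'.
So pekov → pekev.

pekev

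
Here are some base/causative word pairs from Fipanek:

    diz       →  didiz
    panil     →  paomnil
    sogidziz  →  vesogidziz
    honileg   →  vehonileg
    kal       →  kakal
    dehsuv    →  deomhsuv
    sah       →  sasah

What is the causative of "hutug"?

kal and panil both end in -l yet inflect differently (kakal, paomnil), so the final letter is not what conditions the rule; the number of vowels is.
"hutug" has 2 vowels. The stems with 2 vowels (panil → paomnil, dehsuv → deomhsuv) insert -om- after the first vowel.
So hutug → huomtug.

huomtug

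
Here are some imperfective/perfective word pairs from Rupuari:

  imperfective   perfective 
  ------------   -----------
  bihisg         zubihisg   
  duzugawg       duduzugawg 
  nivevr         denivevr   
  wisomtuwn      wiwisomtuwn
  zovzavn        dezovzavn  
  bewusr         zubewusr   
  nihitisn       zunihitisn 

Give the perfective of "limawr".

nihitisn and zovzavn both end in -n yet inflect differently (zunihitisn, dezovzavn), so the final letter is not what conditions the rule; the second-to-last letter is.
"limawr" has second-to-last letter 'w'. The stems whose second-to-last letter is 'w' (duzugawg → duduzugawg, wisomtuwn → wiwisomtuwn) repeat the first consonant+vowel as a prefix.
The other patterns: stems whose second-to-last letter is 's' add the prefix zu-; stems whose second-to-last letter is 'v' add the prefix de-.
So limawr → lilimawr.

lilimawr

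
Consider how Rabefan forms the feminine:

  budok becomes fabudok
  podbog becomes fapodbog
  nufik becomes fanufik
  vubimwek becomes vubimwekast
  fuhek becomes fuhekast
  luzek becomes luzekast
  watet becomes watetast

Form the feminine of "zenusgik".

fazenusgik

fuhek and nufik both end in -k yet inflect differently (fuhekast, fanufik), so the final letter is not what conditions the rule; the last vowel is.
"zenusgik" has last vowel 'i'. The one such stem in the data (nufik → fanufik) adds the prefix fa-, so the same rule applies.
The other pattern: stems whose last vowel is 'e' add -ast.
So zenusgik → fazenusgik.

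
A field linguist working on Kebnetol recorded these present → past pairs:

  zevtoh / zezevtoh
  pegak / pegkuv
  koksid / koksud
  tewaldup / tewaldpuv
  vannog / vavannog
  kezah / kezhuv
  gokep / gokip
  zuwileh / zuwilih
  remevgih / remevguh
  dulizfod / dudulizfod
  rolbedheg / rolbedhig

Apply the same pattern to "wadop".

wawadop

"wadop" has last vowel 'o'. The stems whose last vowel is 'o' (vannog → vavannog, zevtoh → zezevtoh, dulizfod → dudulizfod) repeat the first consonant+vowel as a prefix.
The other patterns: stems whose last vowel is 'i' change the last vowel to 'u'; stems whose last vowel is 'e' change the last vowel to 'i'; stems whose last vowel is 'a' or 'u' delete the last vowel and add -uv.
So wadop → wawadop.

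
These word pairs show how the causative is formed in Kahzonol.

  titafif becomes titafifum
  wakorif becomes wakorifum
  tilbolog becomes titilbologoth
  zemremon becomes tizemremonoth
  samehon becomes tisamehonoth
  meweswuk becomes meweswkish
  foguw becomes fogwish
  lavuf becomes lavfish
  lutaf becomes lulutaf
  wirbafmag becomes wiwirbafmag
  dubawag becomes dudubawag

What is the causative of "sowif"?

titafif and lavuf both end in -f yet inflect differently (titafifum, lavfish), so the final letter is not what conditions the rule; the last vowel is.
"sowif" has last vowel 'i'. The stems whose last vowel is 'i' (titafif → titafifum, wakorif → wakorifum) add -um.
So sowif → sowifum.

sowifum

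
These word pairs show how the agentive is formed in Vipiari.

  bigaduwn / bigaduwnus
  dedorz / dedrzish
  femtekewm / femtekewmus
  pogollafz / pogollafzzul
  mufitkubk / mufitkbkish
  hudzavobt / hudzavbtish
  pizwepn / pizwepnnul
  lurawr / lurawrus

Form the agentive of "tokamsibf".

tokamsbfish

"tokamsibf" has second-to-last letter 'b'. The stems whose second-to-last letter is 'b' (hudzavobt → hudzavbtish, mufitkubk → mufitkbkish) delete the last vowel and add -ish.
The other patterns: stems whose second-to-last letter is 'w' add -us; stems whose second-to-last letter is 'f' or 'p' double the final consonant and add -ul.
So tokamsibf → tokamsbfish.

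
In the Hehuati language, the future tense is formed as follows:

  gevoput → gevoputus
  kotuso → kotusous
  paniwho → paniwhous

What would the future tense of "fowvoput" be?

Every pair shown (gevoput → gevoputus, kotuso → kotusous, paniwho → paniwhous) follows the same rule: add -us.
So fowvoput → fowvoputus.

fowvoputus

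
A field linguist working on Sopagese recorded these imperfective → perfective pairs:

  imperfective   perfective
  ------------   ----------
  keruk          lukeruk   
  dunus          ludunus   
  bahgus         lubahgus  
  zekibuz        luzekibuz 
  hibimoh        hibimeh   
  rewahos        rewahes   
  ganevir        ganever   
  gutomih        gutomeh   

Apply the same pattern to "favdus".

"favdus" has last vowel 'u'. The stems whose last vowel is 'u' (keruk → lukeruk, dunus → ludunus, bahgus → lubahgus) add the prefix lu-.
So favdus → lufavdus.

lufavdus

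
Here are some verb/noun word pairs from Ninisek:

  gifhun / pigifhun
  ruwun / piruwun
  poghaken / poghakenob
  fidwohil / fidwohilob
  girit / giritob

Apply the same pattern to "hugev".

"hugev" has last vowel 'e'. The one such stem in the data (poghaken → poghakenob) adds -ob, so the same rule applies.
The other pattern: stems whose last vowel is 'u' add the prefix pi-.
So hugev → hugevob.

hugevob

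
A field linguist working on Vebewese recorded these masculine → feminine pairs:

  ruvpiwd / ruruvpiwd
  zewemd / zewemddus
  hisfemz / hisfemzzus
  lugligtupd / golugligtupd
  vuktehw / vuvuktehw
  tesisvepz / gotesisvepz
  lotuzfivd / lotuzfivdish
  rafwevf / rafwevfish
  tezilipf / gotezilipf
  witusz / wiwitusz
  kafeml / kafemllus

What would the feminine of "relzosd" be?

tezilipf and rafwevf both end in -f yet inflect differently (gotezilipf, rafwevfish), so the final letter is not what conditions the rule; the second-to-last letter is.
"relzosd" has second-to-last letter 's'. The one such stem in the data (witusz → wiwitusz) repeats the first consonant+vowel as a prefix (as do vuktehw, ruvpiwd), so the same rule applies.
So relzosd → rerelzosd.

rerelzosd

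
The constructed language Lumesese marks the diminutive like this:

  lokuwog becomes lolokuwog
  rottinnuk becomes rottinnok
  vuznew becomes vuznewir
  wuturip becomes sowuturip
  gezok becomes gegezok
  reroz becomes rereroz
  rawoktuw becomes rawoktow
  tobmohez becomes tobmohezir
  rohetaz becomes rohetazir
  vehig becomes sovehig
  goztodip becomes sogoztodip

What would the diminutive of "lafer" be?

laferir

vehig and lokuwog both end in -g yet inflect differently (sovehig, lolokuwog), so the final letter is not what conditions the rule; the last vowel is.
"lafer" has last vowel 'e'. The stems whose last vowel is 'e' (tobmohez → tobmohezir, vuznew → vuznewir) add -ir.
So lafer → laferir.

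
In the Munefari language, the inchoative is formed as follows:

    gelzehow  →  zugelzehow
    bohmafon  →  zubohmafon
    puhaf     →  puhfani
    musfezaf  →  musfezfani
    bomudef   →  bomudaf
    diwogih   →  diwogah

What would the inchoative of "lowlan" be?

lowlnani

"lowlan" has last vowel 'a'. The stems whose last vowel is 'a' (puhaf → puhfani, musfezaf → musfezfani) delete the last vowel and add -ani.
So lowlan → lowlnani.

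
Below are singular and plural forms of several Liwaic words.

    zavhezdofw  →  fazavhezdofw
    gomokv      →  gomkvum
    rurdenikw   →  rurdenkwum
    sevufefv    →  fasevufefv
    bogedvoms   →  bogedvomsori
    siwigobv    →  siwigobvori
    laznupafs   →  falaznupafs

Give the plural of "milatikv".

milatkvum

sevufefv and gomokv both end in -v yet inflect differently (fasevufefv, gomkvum), so the final letter is not what conditions the rule; the second-to-last letter is.
"milatikv" has second-to-last letter 'k'. The stems whose second-to-last letter is 'k' (gomokv → gomkvum, rurdenikw → rurdenkwum) delete the last vowel and add -um.
The other patterns: stems whose second-to-last letter is 'f' add the prefix fa-; stems whose second-to-last letter is 'b' or 'm' add -ori.
So milatikv → milatkvum.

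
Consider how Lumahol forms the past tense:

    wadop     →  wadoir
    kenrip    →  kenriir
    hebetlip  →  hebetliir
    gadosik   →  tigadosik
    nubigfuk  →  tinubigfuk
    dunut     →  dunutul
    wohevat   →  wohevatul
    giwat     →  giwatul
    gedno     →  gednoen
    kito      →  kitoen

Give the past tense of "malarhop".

"malarhop" ends in -p. The stems ending in -p (wadop → wadoir, kenrip → kenriir, hebetlip → hebetliir) drop the final letter and add -ir.
The other patterns: stems ending in -k add the prefix ti-; stems ending in -t add -ul; stems ending in -o add -en.
So malarhop → malarhoir.

malarhoir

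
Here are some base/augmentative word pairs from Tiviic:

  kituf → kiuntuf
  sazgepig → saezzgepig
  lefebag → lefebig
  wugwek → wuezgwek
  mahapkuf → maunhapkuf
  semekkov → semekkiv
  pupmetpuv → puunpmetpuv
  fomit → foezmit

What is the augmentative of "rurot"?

pupmetpuv and semekkov both end in -v yet inflect differently (puunpmetpuv, semekkiv), so the final letter is not what conditions the rule; the last vowel is.
"rurot" has last vowel 'o'. The one such stem in the data (semekkov → semekkiv) changes the last vowel to 'i' (as does lefebag), so the same rule applies.
The other patterns: stems whose last vowel is 'u' insert -un- after the first vowel; stems whose last vowel is 'e' or 'i' insert -ez- after the first vowel.
So rurot → rurit.

rurit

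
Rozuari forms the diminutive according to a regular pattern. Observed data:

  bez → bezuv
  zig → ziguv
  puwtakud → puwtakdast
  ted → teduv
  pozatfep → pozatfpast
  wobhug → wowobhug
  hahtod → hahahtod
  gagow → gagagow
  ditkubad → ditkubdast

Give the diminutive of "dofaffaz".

"dofaffaz" has 3 vowels. The stems with 3 vowels (pozatfep → pozatfpast, puwtakud → puwtakdast, ditkubad → ditkubdast) delete the last vowel and add -ast.
So dofaffaz → dofaffzast.

dofaffzast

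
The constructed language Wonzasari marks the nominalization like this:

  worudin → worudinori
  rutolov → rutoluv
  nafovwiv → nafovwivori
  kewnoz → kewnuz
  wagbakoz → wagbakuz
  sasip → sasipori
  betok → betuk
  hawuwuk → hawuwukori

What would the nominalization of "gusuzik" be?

rutolov and nafovwiv both end in -v yet inflect differently (rutoluv, nafovwivori), so the final letter is not what conditions the rule; the last vowel is.
"gusuzik" has last vowel 'i'. The stems whose last vowel is 'i' (nafovwiv → nafovwivori, sasip → sasipori, worudin → worudinori) add -ori.
So gusuzik → gusuzikori.

gusuzikori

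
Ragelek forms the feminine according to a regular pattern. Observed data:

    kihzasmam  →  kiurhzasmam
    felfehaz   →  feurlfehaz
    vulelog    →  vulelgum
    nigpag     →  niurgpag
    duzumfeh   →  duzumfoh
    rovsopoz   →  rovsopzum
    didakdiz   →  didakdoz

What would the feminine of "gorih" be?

vulelog and nigpag both end in -g yet inflect differently (vulelgum, niurgpag), so the final letter is not what conditions the rule; the last vowel is.
"gorih" has last vowel 'i'. The one such stem in the data (didakdiz → didakdoz) changes the last vowel to 'o' (as does duzumfeh), so the same rule applies.
So gorih → goroh.

goroh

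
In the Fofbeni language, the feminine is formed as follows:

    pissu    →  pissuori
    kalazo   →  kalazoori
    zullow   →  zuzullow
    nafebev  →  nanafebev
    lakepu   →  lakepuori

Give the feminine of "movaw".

kalazo and zullow both have last vowel 'o' yet inflect differently (kalazoori, zuzullow), so the last vowel is not what conditions the rule; whether the stem ends in a vowel or a consonant is.
"movaw" ends in a consonant. The stems ending in a consonant (nafebev → nanafebev, zullow → zuzullow) repeat the first consonant+vowel as a prefix.
So movaw → momovaw.

momovaw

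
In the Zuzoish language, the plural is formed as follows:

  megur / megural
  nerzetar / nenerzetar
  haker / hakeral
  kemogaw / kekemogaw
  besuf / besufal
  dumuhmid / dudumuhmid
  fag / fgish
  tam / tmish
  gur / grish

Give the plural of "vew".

"vew" has 1 vowel. The stems with 1 vowel (fag → fgish, gur → grish, tam → tmish) delete the last vowel and add -ish.
So vew → vwish.

vwish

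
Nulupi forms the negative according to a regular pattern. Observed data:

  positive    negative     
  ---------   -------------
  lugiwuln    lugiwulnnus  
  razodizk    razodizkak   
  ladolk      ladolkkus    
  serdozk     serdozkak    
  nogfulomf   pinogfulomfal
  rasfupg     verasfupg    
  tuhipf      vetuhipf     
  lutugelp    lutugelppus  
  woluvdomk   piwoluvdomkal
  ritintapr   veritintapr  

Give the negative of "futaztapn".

vefutaztapn

nogfulomf and tuhipf both end in -f yet inflect differently (pinogfulomfal, vetuhipf), so the final letter is not what conditions the rule; the second-to-last letter is.
"futaztapn" has second-to-last letter 'p'. The stems whose second-to-last letter is 'p' (rasfupg → verasfupg, tuhipf → vetuhipf, ritintapr → veritintapr) add the prefix ve-.
So futaztapn → vefutaztapn.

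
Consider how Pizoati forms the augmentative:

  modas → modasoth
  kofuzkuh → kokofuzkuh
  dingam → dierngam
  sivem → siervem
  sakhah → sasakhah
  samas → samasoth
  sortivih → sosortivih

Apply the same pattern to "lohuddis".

lohuddisoth

"lohuddis" ends in -s. The stems ending in -s (modas → modasoth, samas → samasoth) add -oth.
So lohuddis → lohuddisoth.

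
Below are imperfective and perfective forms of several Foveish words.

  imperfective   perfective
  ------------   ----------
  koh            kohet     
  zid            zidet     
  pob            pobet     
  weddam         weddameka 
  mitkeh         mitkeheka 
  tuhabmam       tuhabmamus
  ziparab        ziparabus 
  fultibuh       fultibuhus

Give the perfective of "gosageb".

koh and mitkeh both end in -h yet inflect differently (kohet, mitkeheka), so the final letter is not what conditions the rule; the number of vowels is.
"gosageb" has 3 vowels. The stems with 3 vowels (tuhabmam → tuhabmamus, ziparab → ziparabus, fultibuh → fultibuhus) add -us.
So gosageb → gosagebus.

gosagebus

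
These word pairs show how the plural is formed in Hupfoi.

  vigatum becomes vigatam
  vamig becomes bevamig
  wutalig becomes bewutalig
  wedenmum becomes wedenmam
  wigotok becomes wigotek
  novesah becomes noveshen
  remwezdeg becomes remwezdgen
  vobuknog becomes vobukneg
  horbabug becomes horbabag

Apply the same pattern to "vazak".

vazken

vobuknog and horbabug both end in -g yet inflect differently (vobukneg, horbabag), so the final letter is not what conditions the rule; the last vowel is.
"vazak" has last vowel 'a'. The one such stem in the data (novesah → noveshen) deletes the last vowel and adds -en (as does remwezdeg), so the same rule applies.
So vazak → vazken.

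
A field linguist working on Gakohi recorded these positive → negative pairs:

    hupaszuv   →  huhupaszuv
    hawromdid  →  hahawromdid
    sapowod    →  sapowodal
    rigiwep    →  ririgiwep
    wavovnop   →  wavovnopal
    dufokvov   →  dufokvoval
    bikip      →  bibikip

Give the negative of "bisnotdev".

"bisnotdev" has last vowel 'e'. The one such stem in the data (rigiwep → ririgiwep) repeats the first consonant+vowel as a prefix (as do hawromdid, hupaszuv), so the same rule applies.
So bisnotdev → bibisnotdev.

bibisnotdev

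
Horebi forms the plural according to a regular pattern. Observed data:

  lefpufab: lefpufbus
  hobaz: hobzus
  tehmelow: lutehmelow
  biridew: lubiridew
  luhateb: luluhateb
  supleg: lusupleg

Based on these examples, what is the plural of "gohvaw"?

gohvwus

"gohvaw" has last vowel 'a'. The stems whose last vowel is 'a' (lefpufab → lefpufbus, hobaz → hobzus) delete the last vowel and add -us.
The other pattern: stems whose last vowel is 'e' or 'o' add the prefix lu-.
So gohvaw → gohvwus.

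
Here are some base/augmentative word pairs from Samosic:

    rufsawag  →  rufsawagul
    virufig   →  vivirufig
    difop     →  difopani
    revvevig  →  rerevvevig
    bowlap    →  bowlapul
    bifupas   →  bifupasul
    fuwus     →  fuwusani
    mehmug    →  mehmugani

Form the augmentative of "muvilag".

muvilagul

fuwus and bifupas both end in -s yet inflect differently (fuwusani, bifupasul), so the final letter is not what conditions the rule; the last vowel is.
"muvilag" has last vowel 'a'. The stems whose last vowel is 'a' (bifupas → bifupasul, rufsawag → rufsawagul, bowlap → bowlapul) add -ul.
The other patterns: stems whose last vowel is 'o' or 'u' add -ani; stems whose last vowel is 'i' repeat the first consonant+vowel as a prefix.
So muvilag → muvilagul.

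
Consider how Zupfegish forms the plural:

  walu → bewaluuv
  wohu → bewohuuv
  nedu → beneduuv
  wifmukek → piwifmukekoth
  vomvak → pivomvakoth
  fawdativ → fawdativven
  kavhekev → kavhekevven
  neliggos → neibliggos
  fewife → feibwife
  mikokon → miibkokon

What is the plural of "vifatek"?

pivifatekoth

wifmukek and kavhekev both have last vowel 'e' yet inflect differently (piwifmukekoth, kavhekevven), so the last vowel is not what conditions the rule; the final letter is.
"vifatek" ends in -k. The stems ending in -k (wifmukek → piwifmukekoth, vomvak → pivomvakoth) add pi- … -oth around the stem.
So vifatek → pivifatekoth.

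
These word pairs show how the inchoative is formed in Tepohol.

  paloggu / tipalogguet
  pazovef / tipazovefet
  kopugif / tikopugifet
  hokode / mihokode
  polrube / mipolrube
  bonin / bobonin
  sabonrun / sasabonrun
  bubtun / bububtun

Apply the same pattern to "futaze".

pazovef and hokode both have last vowel 'e' yet inflect differently (tipazovefet, mihokode), so the last vowel is not what conditions the rule; the final letter is.
"futaze" ends in -e. The stems ending in -e (hokode → mihokode, polrube → mipolrube) add the prefix mi-.
So futaze → mifutaze.

mifutaze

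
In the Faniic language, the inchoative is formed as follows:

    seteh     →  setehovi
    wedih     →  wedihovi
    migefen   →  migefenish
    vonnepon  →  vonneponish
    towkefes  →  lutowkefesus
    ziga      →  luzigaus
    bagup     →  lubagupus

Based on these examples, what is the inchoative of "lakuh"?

seteh and migefen both have last vowel 'e' yet inflect differently (setehovi, migefenish), so the last vowel is not what conditions the rule; the final letter is.
"lakuh" ends in -h. The stems ending in -h (seteh → setehovi, wedih → wedihovi) add -ovi.
So lakuh → lakuhovi.

lakuhovi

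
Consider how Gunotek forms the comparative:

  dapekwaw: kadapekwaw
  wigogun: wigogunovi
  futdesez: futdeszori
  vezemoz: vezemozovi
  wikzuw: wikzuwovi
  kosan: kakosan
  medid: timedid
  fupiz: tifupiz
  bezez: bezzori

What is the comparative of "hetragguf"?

hetraggufovi

"hetragguf" has last vowel 'u'. The stems whose last vowel is 'u' (wikzuw → wikzuwovi, wigogun → wigogunovi) add -ovi.
So hetragguf → hetraggufovi.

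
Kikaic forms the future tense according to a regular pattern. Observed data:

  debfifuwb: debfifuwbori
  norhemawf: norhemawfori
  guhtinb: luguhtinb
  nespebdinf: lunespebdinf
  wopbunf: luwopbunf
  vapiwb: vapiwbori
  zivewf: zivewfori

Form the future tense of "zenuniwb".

"zenuniwb" has second-to-last letter 'w'. The stems whose second-to-last letter is 'w' (norhemawf → norhemawfori, debfifuwb → debfifuwbori, zivewf → zivewfori) add -ori.
So zenuniwb → zenuniwbori.

zenuniwbori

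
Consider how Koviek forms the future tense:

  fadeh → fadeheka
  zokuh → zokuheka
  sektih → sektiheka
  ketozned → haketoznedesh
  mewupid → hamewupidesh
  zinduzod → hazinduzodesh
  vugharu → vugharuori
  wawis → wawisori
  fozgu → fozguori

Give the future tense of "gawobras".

"gawobras" ends in -s. The one such stem in the data (wawis → wawisori) adds -ori, so the same rule applies.
The other patterns: stems ending in -h add -eka; stems ending in -d add ha- … -esh around the stem.
So gawobras → gawobrasori.

gawobrasori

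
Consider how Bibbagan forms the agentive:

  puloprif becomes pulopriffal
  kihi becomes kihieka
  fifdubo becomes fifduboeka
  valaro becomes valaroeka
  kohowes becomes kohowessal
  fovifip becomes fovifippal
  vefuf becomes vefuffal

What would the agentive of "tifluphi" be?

fovifip and kihi both have last vowel 'i' yet inflect differently (fovifippal, kihieka), so the last vowel is not what conditions the rule; whether the stem ends in a vowel or a consonant is.
"tifluphi" ends in a vowel. The stems ending in a vowel (kihi → kihieka, valaro → valaroeka, fifdubo → fifduboeka) add -eka.
The other pattern: stems ending in a consonant double the final consonant and add -al.
So tifluphi → tifluphieka.

tifluphieka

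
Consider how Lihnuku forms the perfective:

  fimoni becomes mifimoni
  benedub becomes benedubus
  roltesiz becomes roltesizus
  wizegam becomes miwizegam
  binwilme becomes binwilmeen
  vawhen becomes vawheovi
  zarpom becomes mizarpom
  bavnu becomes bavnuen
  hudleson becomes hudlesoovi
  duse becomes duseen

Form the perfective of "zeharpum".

"zeharpum" ends in -m. The stems ending in -m (zarpom → mizarpom, wizegam → miwizegam) add the prefix mi-.
So zeharpum → mizeharpum.

mizeharpum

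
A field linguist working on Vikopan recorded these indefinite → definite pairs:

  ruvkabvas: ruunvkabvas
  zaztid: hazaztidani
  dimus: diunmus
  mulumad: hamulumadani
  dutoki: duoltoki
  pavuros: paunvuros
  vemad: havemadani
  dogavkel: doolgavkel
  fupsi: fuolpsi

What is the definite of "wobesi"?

woolbesi

ruvkabvas and mulumad both have last vowel 'a' yet inflect differently (ruunvkabvas, hamulumadani), so the last vowel is not what conditions the rule; the final letter is.
"wobesi" ends in -i. The stems ending in -i (fupsi → fuolpsi, dutoki → duoltoki) insert -ol- after the first vowel.
So wobesi → woolbesi.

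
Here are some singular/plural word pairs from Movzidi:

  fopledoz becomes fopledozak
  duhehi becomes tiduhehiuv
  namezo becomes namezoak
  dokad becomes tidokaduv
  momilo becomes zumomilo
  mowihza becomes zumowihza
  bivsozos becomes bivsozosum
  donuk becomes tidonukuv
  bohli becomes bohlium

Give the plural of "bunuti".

duhehi and bohli both end in -i yet inflect differently (tiduhehiuv, bohlium), so the final letter is not what conditions the rule; the first letter is.
"bunuti" begins with b-. The stems beginning with b- (bivsozos → bivsozosum, bohli → bohlium) add -um.
So bunuti → bunutium.

bunutium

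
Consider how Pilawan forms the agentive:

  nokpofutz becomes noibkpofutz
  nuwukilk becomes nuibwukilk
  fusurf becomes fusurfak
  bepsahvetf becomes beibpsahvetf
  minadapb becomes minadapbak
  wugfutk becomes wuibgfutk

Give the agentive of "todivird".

bepsahvetf and fusurf both end in -f yet inflect differently (beibpsahvetf, fusurfak), so the final letter is not what conditions the rule; the second-to-last letter is.
"todivird" has second-to-last letter 'r'. The one such stem in the data (fusurf → fusurfak) adds -ak, so the same rule applies.
The other pattern: stems whose second-to-last letter is 'l' or 't' insert -ib- after the first vowel.
So todivird → todivirdak.

todivirdak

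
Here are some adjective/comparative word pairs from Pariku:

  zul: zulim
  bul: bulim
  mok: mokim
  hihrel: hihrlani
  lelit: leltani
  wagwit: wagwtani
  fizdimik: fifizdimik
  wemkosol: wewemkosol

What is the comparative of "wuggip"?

wuggpani

zul and hihrel both end in -l yet inflect differently (zulim, hihrlani), so the final letter is not what conditions the rule; the number of vowels is.
"wuggip" has 2 vowels. The stems with 2 vowels (hihrel → hihrlani, lelit → leltani, wagwit → wagwtani) delete the last vowel and add -ani.
So wuggip → wuggpani.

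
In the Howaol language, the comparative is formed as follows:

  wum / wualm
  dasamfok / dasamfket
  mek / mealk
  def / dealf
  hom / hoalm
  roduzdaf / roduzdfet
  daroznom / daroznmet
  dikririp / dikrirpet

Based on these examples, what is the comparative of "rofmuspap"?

rofmusppet

mek and dasamfok both end in -k yet inflect differently (mealk, dasamfket), so the final letter is not what conditions the rule; the number of vowels is.
"rofmuspap" has 3 vowels. The stems with 3 vowels (dasamfok → dasamfket, roduzdaf → roduzdfet, daroznom → daroznmet) delete the last vowel and add -et.
So rofmuspap → rofmusppet.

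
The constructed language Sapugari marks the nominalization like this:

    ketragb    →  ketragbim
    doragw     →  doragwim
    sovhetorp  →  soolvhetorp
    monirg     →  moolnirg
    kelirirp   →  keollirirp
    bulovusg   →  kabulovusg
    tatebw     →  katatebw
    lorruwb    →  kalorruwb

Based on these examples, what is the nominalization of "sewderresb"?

monirg and bulovusg both end in -g yet inflect differently (moolnirg, kabulovusg), so the final letter is not what conditions the rule; the second-to-last letter is.
"sewderresb" has second-to-last letter 's'. The one such stem in the data (bulovusg → kabulovusg) adds the prefix ka-, so the same rule applies.
The other patterns: stems whose second-to-last letter is 'g' add -im; stems whose second-to-last letter is 'r' insert -ol- after the first vowel.
So sewderresb → kasewderresb.

kasewderresb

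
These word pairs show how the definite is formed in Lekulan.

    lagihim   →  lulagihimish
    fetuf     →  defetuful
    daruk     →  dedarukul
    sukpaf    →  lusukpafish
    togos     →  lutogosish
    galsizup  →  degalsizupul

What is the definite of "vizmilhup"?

fetuf and sukpaf both end in -f yet inflect differently (defetuful, lusukpafish), so the final letter is not what conditions the rule; the last vowel is.
"vizmilhup" has last vowel 'u'. The stems whose last vowel is 'u' (daruk → dedarukul, galsizup → degalsizupul, fetuf → defetuful) add de- … -ul around the stem.
So vizmilhup → devizmilhupul.

devizmilhupul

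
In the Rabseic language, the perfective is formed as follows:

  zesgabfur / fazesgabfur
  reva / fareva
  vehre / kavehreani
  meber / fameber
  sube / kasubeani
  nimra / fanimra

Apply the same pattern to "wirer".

fawirer

meber and sube both have last vowel 'e' yet inflect differently (fameber, kasubeani), so the last vowel is not what conditions the rule; the final letter is.
"wirer" ends in -r. The stems ending in -r (zesgabfur → fazesgabfur, meber → fameber) add the prefix fa-.
So wirer → fawirer.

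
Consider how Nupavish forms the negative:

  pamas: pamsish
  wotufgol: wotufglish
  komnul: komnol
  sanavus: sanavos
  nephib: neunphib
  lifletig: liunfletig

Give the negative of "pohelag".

wotufgol and komnul both end in -l yet inflect differently (wotufglish, komnol), so the final letter is not what conditions the rule; the last vowel is.
"pohelag" has last vowel 'a'. The one such stem in the data (pamas → pamsish) deletes the last vowel and adds -ish (as does wotufgol), so the same rule applies.
The other patterns: stems whose last vowel is 'u' change the last vowel to 'o'; stems whose last vowel is 'i' insert -un- after the first vowel.
So pohelag → pohelgish.

pohelgish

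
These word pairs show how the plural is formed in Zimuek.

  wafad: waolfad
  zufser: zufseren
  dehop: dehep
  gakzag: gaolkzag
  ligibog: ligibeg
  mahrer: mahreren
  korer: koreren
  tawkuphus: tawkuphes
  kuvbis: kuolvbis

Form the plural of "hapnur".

hapner

kuvbis and tawkuphus both end in -s yet inflect differently (kuolvbis, tawkuphes), so the final letter is not what conditions the rule; the last vowel is.
"hapnur" has last vowel 'u'. The one such stem in the data (tawkuphus → tawkuphes) changes the last vowel to 'e' (as do dehop, ligibog), so the same rule applies.
So hapnur → hapner.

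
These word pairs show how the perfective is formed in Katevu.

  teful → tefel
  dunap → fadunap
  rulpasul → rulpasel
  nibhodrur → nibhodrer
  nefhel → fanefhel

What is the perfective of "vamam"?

rulpasul and nefhel both end in -l yet inflect differently (rulpasel, fanefhel), so the final letter is not what conditions the rule; the last vowel is.
"vamam" has last vowel 'a'. The one such stem in the data (dunap → fadunap) adds the prefix fa-, so the same rule applies.
The other pattern: stems whose last vowel is 'u' change the last vowel to 'e'.
So vamam → favamam.

favamam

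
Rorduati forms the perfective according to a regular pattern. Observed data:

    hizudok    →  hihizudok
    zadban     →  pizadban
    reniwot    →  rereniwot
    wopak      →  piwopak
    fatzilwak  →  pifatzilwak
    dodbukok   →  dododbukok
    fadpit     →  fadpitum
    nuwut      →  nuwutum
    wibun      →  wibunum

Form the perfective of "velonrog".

vevelonrog

hizudok and wopak both end in -k yet inflect differently (hihizudok, piwopak), so the final letter is not what conditions the rule; the last vowel is.
"velonrog" has last vowel 'o'. The stems whose last vowel is 'o' (hizudok → hihizudok, reniwot → rereniwot, dodbukok → dododbukok) repeat the first consonant+vowel as a prefix.
The other patterns: stems whose last vowel is 'a' add the prefix pi-; stems whose last vowel is 'i' or 'u' add -um.
So velonrog → vevelonrog.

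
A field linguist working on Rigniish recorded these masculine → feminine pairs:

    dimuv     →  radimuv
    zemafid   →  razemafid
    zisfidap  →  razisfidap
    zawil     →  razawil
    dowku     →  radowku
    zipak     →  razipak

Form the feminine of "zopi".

Every pair shown (dimuv → radimuv, zemafid → razemafid, zisfidap → razisfidap, …) follows the same rule: add the prefix ra-.
So zopi → razopi.

razopi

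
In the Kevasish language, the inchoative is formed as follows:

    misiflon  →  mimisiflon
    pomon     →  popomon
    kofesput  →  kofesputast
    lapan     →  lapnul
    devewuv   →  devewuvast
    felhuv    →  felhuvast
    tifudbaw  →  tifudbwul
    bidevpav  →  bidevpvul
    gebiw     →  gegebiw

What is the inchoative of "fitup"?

"fitup" has last vowel 'u'. The stems whose last vowel is 'u' (kofesput → kofesputast, devewuv → devewuvast, felhuv → felhuvast) add -ast.
So fitup → fitupast.

fitupast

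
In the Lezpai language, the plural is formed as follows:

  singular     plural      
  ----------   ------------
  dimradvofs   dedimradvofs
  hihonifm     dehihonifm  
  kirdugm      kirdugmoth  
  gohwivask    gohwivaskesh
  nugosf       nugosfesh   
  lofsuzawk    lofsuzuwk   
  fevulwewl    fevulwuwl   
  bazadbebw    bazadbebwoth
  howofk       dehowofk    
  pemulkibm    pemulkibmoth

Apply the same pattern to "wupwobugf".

"wupwobugf" has second-to-last letter 'g'. The one such stem in the data (kirdugm → kirdugmoth) adds -oth, so the same rule applies.
The other patterns: stems whose second-to-last letter is 'w' change the last vowel to 'u'; stems whose second-to-last letter is 's' add -esh; stems whose second-to-last letter is 'f' add the prefix de-.
So wupwobugf → wupwobugfoth.

wupwobugfoth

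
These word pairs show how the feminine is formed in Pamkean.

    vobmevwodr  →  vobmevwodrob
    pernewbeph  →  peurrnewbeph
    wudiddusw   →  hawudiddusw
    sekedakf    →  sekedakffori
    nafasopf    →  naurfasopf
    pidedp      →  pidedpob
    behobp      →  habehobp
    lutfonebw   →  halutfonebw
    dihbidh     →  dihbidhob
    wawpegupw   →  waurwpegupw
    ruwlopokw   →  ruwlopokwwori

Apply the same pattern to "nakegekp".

nakegekppori

"nakegekp" has second-to-last letter 'k'. The stems whose second-to-last letter is 'k' (sekedakf → sekedakffori, ruwlopokw → ruwlopokwwori) double the final consonant and add -ori.
The other patterns: stems whose second-to-last letter is 'p' insert -ur- after the first vowel; stems whose second-to-last letter is 'd' add -ob; stems whose second-to-last letter is 'b' or 's' add the prefix ha-.
So nakegekp → nakegekppori.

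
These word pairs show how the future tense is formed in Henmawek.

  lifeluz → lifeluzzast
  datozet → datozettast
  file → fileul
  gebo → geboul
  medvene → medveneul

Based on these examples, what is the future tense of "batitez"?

batitezzast

"batitez" ends in a consonant. The stems ending in a consonant (lifeluz → lifeluzzast, datozet → datozettast) double the final consonant and add -ast.
The other pattern: stems ending in a vowel add -ul.
So batitez → batitezzast.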